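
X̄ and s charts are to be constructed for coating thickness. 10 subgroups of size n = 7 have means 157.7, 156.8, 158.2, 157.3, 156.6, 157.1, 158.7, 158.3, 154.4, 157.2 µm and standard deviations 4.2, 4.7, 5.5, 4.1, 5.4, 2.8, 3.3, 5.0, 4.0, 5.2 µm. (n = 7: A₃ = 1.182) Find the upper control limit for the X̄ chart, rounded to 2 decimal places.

162.45

X̄̄ = (157.7 + 156.8 + 158.2 + 157.3 + 156.6 + 157.1 + 158.7 + 158.3 + 154.4 + 157.2) / 10 = 157.2300
s̄ = (4.2 + 4.7 + 5.5 + 4.1 + 5.4 + 2.8 + 3.3 + 5.0 + 4.0 + 5.2) / 10 = 4.4200
UCL = X̄̄ + A₃·s̄ = 157.2300 + 1.182 × 4.4200 = 162.4544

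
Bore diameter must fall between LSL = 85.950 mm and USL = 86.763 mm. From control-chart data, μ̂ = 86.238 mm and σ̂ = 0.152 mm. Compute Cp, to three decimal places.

Cp = (USL − LSL) / (6σ̂) = (86.763 − 85.950) / (6 × 0.152) = 0.8130 / 0.9120 = 0.8914

0.891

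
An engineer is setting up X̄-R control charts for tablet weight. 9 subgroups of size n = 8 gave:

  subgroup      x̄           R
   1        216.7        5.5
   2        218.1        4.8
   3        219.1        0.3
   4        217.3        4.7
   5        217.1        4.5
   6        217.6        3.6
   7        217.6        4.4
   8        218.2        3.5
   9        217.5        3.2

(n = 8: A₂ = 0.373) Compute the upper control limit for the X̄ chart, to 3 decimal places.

X̄̄ = (216.7 + 218.1 + 219.1 + 217.3 + 217.1 + 217.6 + 217.6 + 218.2 + 217.5) / 9 = 1959.2000 / 9 = 217.6889
R̄ = (5.5 + 4.8 + 0.3 + 4.7 + 4.5 + 3.6 + 4.4 + 3.5 + 3.2) / 9 = 34.5000 / 9 = 3.8333
UCL = X̄̄ + A₂·R̄ = 217.6889 + 0.373 × 3.8333 = 219.1187

219.119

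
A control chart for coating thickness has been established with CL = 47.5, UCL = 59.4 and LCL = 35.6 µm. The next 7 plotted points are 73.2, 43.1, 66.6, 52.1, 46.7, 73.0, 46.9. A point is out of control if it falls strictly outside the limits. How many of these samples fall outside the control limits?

3

Compare each point to [35.6, 59.4]: sample 1 = 73.2 > UCL; sample 3 = 66.6 > UCL; sample 6 = 73.0 > UCL.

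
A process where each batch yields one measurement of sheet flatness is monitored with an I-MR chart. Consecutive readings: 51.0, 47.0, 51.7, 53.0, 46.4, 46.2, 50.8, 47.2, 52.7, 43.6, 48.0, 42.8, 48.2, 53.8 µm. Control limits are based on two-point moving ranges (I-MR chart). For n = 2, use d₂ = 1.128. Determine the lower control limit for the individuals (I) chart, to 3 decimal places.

36.427

X̄ = (51.0 + 47.0 + 51.7 + 53.0 + 46.4 + 46.2 + 50.8 + 47.2 + 52.7 + 43.6 + 48.0 + 42.8 + 48.2 + 53.8) / 14 = 48.7429
Moving ranges: 4.0, 4.7, 1.3, 6.6, 0.2, 4.6, 3.6, 5.5, 9.1, 4.4, 5.2, 5.4, 5.6; M̄R̄ = 60.2000 / 13 = 4.6308
LCL = X̄ − 3·M̄R̄/d₂ = 48.7429 − 3 × 4.6308 / 1.128 = 36.4270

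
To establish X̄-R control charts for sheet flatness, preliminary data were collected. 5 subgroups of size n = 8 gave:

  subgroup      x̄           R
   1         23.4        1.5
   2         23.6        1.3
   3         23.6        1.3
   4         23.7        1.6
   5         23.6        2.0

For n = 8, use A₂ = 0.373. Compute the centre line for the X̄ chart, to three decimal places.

23.580

X̄̄ = (23.4 + 23.6 + 23.6 + 23.7 + 23.6) / 5 = 117.9000 / 5 = 23.5800
CL = X̄̄ = 23.5800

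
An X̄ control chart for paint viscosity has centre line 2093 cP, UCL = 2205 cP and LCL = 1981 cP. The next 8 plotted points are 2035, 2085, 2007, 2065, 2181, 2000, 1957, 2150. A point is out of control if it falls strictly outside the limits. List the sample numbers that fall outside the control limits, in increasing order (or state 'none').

7

Compare each point to [1981, 2205]: sample 7 = 1957 < LCL.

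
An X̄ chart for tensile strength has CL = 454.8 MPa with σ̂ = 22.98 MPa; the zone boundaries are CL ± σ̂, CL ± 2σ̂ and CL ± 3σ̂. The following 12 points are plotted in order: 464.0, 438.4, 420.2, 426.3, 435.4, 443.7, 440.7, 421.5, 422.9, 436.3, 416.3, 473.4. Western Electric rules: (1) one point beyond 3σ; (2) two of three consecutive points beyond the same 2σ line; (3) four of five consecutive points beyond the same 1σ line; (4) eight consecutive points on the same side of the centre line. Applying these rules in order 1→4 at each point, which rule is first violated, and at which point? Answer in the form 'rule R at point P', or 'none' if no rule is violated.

rule 4 at point 9

Zone of each point (C = within 1σ̂, B = 1σ̂–2σ̂, A = 2σ̂–3σ̂, * = beyond 3σ̂; sign = side of CL): 1:+C, 2:-C, 3:-B, 4:-B, 5:-C, 6:-C, 7:-C, 8:-B, 9:-B, 10:-C, 11:-B, 12:+C
Rule 4 (eight consecutive points on the same side of the centre line) is satisfied at point 9.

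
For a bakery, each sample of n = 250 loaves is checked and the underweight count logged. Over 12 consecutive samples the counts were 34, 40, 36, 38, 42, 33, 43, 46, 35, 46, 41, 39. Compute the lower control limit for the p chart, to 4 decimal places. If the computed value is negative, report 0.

p̄ = Σdᵢ / (k·n) = 473 / (12 × 250) = 0.15767
LCL = p̄ − 3·√(p̄(1−p̄)/n) = 0.15767 − 3 × 0.02305 = 0.08852

0.0885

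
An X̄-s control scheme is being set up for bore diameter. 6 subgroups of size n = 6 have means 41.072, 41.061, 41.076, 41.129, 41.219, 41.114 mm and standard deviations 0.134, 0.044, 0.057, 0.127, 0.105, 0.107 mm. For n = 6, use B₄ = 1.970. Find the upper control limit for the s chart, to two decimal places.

0.19

s̄ = (0.134 + 0.044 + 0.057 + 0.127 + 0.105 + 0.107) / 6 = 0.0957
UCL_s = B₄·s̄ = 1.970 × 0.0957 = 0.1885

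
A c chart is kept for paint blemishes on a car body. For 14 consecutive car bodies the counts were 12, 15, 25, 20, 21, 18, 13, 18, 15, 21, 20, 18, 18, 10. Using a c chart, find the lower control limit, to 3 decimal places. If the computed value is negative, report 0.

4.904

c̄ = (12 + 15 + 25 + 20 + 21 + 18 + 13 + 18 + 15 + 21 + 20 + 18 + 18 + 10) / 14 = 244 / 14 = 17.4286
LCL = c̄ − 3√c̄ = 17.4286 − 3 × 4.1748 = 4.9043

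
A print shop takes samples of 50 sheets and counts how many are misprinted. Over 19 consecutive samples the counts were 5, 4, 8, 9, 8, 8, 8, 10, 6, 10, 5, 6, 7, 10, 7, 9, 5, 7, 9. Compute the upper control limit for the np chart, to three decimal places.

p̄ = Σdᵢ / (k·n) = 141 / (19 × 50) = 0.14842
UCL = np̄ + 3·√(np̄(1−p̄)) = 7.4211 + 3 × √(7.4211×0.85158) = 7.4211 + 3 × 2.5139 = 14.9627

14.963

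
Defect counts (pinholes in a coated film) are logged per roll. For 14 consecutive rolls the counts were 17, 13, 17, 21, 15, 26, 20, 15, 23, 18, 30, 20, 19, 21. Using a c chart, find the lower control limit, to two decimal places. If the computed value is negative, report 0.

6.35

c̄ = (17 + 13 + 17 + 21 + 15 + 26 + 20 + 15 + 23 + 18 + 30 + 20 + 19 + 21) / 14 = 275 / 14 = 19.6429
LCL = c̄ − 3√c̄ = 19.6429 − 3 × 4.4320 = 6.3468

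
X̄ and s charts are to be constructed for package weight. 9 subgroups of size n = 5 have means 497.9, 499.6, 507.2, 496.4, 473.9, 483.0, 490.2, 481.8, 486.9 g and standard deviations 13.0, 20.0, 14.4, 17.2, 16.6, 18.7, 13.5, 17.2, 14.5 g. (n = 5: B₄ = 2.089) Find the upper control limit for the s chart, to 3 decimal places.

33.679

s̄ = (13.0 + 20.0 + 14.4 + 17.2 + 16.6 + 18.7 + 13.5 + 17.2 + 14.5) / 9 = 16.1222
UCL_s = B₄·s̄ = 2.089 × 16.1222 = 33.6793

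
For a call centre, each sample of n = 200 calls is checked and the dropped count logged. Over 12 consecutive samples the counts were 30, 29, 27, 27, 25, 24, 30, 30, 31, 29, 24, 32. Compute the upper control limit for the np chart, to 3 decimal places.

42.925

p̄ = Σdᵢ / (k·n) = 338 / (12 × 200) = 0.14083
UCL = np̄ + 3·√(np̄(1−p̄)) = 28.1667 + 3 × √(28.1667×0.85917) = 28.1667 + 3 × 4.9193 = 42.9247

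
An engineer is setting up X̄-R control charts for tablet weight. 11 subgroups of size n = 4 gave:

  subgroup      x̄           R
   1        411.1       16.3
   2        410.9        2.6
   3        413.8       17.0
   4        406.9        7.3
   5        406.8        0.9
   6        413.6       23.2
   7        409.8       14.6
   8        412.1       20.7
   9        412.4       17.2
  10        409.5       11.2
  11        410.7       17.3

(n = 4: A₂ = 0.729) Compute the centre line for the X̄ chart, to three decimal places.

410.691

X̄̄ = (411.1 + 410.9 + 413.8 + 406.9 + 406.8 + 413.6 + 409.8 + 412.1 + 412.4 + 409.5 + 410.7) / 11 = 4517.6000 / 11 = 410.6909
CL = X̄̄ = 410.6909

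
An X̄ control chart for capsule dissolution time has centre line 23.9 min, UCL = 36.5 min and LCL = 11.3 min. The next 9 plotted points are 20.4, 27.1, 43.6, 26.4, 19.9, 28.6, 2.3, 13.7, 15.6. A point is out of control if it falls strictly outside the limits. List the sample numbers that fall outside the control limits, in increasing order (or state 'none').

3, 7

Compare each point to [11.3, 36.5]: sample 3 = 43.6 > UCL; sample 7 = 2.3 < LCL.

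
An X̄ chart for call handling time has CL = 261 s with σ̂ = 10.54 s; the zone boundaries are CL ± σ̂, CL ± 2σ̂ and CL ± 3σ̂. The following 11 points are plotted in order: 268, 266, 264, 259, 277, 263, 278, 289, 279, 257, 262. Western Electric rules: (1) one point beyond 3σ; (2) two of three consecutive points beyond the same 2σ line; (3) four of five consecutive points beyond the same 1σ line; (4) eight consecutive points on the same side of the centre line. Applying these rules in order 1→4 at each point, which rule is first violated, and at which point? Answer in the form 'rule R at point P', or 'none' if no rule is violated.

Zone of each point (C = within 1σ̂, B = 1σ̂–2σ̂, A = 2σ̂–3σ̂, * = beyond 3σ̂; sign = side of CL): 1:+C, 2:+C, 3:+C, 4:-C, 5:+B, 6:+C, 7:+B, 8:+A, 9:+B, 10:-C, 11:+C
Rule 3 (four of five consecutive points beyond the same 1σ limit) is satisfied at point 9.

rule 3 at point 9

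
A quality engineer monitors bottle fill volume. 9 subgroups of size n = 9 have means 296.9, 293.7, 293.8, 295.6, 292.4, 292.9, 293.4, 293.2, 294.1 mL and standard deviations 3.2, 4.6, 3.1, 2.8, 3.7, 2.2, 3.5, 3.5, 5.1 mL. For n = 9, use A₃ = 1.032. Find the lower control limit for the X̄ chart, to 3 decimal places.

290.365

X̄̄ = (296.9 + 293.7 + 293.8 + 295.6 + 292.4 + 292.9 + 293.4 + 293.2 + 294.1) / 9 = 294.0000
s̄ = (3.2 + 4.6 + 3.1 + 2.8 + 3.7 + 2.2 + 3.5 + 3.5 + 5.1) / 9 = 3.5222
LCL = X̄̄ − A₃·s̄ = 294.0000 − 1.032 × 3.5222 = 290.3651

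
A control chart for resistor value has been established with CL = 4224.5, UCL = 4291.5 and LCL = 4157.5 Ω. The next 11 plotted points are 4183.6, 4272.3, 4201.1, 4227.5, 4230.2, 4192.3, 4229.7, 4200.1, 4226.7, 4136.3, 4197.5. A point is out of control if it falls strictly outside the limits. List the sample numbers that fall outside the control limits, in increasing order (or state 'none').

Compare each point to [4157.5, 4291.5]: sample 10 = 4136.3 < LCL.

10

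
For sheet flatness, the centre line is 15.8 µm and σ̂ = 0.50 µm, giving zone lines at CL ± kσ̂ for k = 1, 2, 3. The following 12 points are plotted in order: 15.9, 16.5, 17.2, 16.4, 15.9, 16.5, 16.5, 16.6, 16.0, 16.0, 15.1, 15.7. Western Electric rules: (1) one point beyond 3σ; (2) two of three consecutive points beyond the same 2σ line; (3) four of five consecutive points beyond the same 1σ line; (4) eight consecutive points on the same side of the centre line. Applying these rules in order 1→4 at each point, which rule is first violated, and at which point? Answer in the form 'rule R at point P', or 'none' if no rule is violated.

rule 3 at point 6

Zone of each point (C = within 1σ̂, B = 1σ̂–2σ̂, A = 2σ̂–3σ̂, * = beyond 3σ̂; sign = side of CL): 1:+C, 2:+B, 3:+A, 4:+B, 5:+C, 6:+B, 7:+B, 8:+B, 9:+C, 10:+C, 11:-B, 12:-C
Rule 3 (four of five consecutive points beyond the same 1σ limit) is satisfied at point 6.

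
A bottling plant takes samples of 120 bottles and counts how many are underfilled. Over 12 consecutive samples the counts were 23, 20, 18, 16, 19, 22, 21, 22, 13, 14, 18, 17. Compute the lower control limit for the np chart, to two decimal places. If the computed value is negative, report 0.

p̄ = Σdᵢ / (k·n) = 223 / (12 × 120) = 0.15486
LCL = np̄ − 3·√(np̄(1−p̄)) = 18.5833 − 3 × 3.9630 = 6.6943

6.69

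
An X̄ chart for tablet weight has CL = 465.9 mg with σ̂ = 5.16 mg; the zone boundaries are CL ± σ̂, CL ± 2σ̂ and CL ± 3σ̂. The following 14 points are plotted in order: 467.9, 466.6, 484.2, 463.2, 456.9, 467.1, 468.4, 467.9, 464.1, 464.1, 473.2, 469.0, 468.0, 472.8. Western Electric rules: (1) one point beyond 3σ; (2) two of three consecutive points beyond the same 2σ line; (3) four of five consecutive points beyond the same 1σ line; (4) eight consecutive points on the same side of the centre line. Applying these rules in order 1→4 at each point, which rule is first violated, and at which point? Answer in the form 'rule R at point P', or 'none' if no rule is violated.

rule 1 at point 3

Zone of each point (C = within 1σ̂, B = 1σ̂–2σ̂, A = 2σ̂–3σ̂, * = beyond 3σ̂; sign = side of CL): 1:+C, 2:+C, 3:+*, 4:-C, 5:-B, 6:+C, 7:+C, 8:+C, 9:-C, 10:-C, 11:+B, 12:+C, 13:+C, 14:+B
Rule 1 (one point beyond the 3σ limits) is satisfied at point 3.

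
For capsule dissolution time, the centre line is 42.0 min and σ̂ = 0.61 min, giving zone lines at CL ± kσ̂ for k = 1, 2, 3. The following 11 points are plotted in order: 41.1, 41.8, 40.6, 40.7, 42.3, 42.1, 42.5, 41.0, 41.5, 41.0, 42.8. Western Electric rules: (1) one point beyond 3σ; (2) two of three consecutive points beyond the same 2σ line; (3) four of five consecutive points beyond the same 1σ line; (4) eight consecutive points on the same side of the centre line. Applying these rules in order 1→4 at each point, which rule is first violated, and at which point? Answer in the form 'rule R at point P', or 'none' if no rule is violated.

Zone of each point (C = within 1σ̂, B = 1σ̂–2σ̂, A = 2σ̂–3σ̂, * = beyond 3σ̂; sign = side of CL): 1:-B, 2:-C, 3:-A, 4:-A, 5:+C, 6:+C, 7:+C, 8:-B, 9:-C, 10:-B, 11:+B
Rule 2 (two of three consecutive points beyond the same 2σ limit) is satisfied at point 4.

rule 2 at point 4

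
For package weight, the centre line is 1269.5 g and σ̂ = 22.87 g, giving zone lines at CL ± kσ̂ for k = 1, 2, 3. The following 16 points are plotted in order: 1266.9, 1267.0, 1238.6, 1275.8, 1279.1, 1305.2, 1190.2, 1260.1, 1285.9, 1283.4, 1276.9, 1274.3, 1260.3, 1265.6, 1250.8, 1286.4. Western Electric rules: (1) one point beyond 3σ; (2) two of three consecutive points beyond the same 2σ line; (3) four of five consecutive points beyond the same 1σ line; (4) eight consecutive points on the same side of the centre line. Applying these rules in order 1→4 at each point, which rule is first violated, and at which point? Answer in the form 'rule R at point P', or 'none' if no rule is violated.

rule 1 at point 7

Zone of each point (C = within 1σ̂, B = 1σ̂–2σ̂, A = 2σ̂–3σ̂, * = beyond 3σ̂; sign = side of CL): 1:-C, 2:-C, 3:-B, 4:+C, 5:+C, 6:+B, 7:-*, 8:-C, 9:+C, 10:+C, 11:+C, 12:+C, 13:-C, 14:-C, 15:-C, 16:+C
Rule 1 (one point beyond the 3σ limits) is satisfied at point 7.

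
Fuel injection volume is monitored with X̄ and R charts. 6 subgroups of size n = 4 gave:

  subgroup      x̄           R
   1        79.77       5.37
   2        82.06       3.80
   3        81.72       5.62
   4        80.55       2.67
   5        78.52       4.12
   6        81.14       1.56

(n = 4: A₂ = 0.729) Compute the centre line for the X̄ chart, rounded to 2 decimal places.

80.63

X̄̄ = (79.77 + 82.06 + 81.72 + 80.55 + 78.52 + 81.14) / 6 = 483.7600 / 6 = 80.6267
CL = X̄̄ = 80.6267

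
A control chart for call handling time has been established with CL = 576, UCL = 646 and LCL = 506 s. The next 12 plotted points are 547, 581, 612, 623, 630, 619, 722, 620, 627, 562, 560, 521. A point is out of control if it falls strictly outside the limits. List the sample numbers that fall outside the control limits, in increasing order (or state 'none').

Compare each point to [506, 646]: sample 7 = 722 > UCL.

7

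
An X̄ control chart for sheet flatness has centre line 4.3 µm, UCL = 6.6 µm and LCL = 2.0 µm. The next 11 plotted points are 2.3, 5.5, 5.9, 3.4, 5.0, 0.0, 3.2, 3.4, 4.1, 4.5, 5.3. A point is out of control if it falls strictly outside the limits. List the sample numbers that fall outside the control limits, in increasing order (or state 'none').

6

Compare each point to [2.0, 6.6]: sample 6 = 0.0 < LCL.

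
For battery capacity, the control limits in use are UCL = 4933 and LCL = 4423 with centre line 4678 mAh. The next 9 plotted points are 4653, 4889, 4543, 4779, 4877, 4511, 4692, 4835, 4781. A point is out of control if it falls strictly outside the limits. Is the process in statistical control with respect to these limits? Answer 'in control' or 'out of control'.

in control

All 9 points lie within [4423, 4933].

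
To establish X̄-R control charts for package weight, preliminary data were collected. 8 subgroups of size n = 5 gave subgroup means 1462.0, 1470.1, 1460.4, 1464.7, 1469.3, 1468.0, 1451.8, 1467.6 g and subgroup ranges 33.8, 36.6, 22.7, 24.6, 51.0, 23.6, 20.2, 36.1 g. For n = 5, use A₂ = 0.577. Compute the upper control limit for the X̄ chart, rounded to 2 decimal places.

X̄̄ = (1462.0 + 1470.1 + 1460.4 + 1464.7 + 1469.3 + 1468.0 + 1451.8 + 1467.6) / 8 = 11713.9000 / 8 = 1464.2375
R̄ = (33.8 + 36.6 + 22.7 + 24.6 + 51.0 + 23.6 + 20.2 + 36.1) / 8 = 248.6000 / 8 = 31.0750
UCL = X̄̄ + A₂·R̄ = 1464.2375 + 0.577 × 31.0750 = 1482.1678

1482.17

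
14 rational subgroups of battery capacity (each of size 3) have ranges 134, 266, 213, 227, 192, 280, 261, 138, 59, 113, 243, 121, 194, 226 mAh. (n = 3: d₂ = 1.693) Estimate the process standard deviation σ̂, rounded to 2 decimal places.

R̄ = (134 + 266 + 213 + 227 + 192 + 280 + 261 + 138 + 59 + 113 + 243 + 121 + 194 + 226) / 14 = 190.5000
σ̂ = R̄ / d₂ = 190.5000 / 1.693 = 112.5222

112.52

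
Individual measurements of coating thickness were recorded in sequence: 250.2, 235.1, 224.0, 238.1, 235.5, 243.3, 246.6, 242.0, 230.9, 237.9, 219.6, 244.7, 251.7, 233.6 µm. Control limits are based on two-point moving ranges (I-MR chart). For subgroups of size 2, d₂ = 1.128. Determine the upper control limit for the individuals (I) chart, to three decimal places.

267.791

X̄ = (250.2 + 235.1 + 224.0 + 238.1 + 235.5 + 243.3 + 246.6 + 242.0 + 230.9 + 237.9 + 219.6 + 244.7 + 251.7 + 233.6) / 14 = 238.0857
Moving ranges: 15.1, 11.1, 14.1, 2.6, 7.8, 3.3, 4.6, 11.1, 7.0, 18.3, 25.1, 7.0, 18.1; M̄R̄ = 145.2000 / 13 = 11.1692
UCL = X̄ + 3·M̄R̄/d₂ = 238.0857 + 3 × 11.1692 / 1.128 = 267.7911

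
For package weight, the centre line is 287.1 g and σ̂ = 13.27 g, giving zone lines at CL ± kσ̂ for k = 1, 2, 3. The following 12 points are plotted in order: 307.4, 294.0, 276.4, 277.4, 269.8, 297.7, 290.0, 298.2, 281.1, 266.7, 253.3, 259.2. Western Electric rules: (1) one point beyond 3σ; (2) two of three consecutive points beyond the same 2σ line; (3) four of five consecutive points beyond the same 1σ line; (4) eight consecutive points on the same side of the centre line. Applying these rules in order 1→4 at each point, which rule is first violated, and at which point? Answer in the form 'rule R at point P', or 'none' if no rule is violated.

rule 2 at point 12

Zone of each point (C = within 1σ̂, B = 1σ̂–2σ̂, A = 2σ̂–3σ̂, * = beyond 3σ̂; sign = side of CL): 1:+B, 2:+C, 3:-C, 4:-C, 5:-B, 6:+C, 7:+C, 8:+C, 9:-C, 10:-B, 11:-A, 12:-A
Rule 2 (two of three consecutive points beyond the same 2σ limit) is satisfied at point 12.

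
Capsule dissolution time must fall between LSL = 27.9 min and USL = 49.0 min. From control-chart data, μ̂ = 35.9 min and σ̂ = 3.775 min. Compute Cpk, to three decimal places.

Cpu = (USL − μ̂) / (3σ̂) = (49.0 − 35.9) / (3 × 3.775) = 1.1567; Cpl = (μ̂ − LSL) / (3σ̂) = (35.9 − 27.9) / (3 × 3.775) = 0.7064; Cpk = min(Cpu, Cpl) = 0.7064

0.706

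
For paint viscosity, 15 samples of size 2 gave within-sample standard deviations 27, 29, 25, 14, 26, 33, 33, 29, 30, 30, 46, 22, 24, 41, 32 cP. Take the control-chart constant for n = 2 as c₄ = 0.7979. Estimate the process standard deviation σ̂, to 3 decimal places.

s̄ = (27 + 29 + 25 + 14 + 26 + 33 + 33 + 29 + 30 + 30 + 46 + 22 + 24 + 41 + 32) / 15 = 29.4000
σ̂ = s̄ / c₄ = 29.4000 / 0.7979 = 36.8467

36.847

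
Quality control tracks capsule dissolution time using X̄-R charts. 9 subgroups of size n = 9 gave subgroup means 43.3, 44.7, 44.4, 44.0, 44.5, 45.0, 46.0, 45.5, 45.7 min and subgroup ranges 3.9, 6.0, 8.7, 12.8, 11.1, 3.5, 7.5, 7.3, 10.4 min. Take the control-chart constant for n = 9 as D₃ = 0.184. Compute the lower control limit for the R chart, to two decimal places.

R̄ = (3.9 + 6.0 + 8.7 + 12.8 + 11.1 + 3.5 + 7.5 + 7.3 + 10.4) / 9 = 71.2000 / 9 = 7.9111
LCL_R = D₃·R̄ = 0.184 × 7.9111 = 1.4556

1.46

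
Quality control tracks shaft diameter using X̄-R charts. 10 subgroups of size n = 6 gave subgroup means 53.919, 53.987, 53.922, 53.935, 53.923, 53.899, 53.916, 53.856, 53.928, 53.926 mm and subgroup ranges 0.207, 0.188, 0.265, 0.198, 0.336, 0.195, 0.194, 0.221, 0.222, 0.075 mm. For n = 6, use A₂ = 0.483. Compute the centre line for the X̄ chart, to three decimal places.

X̄̄ = (53.919 + 53.987 + 53.922 + 53.935 + 53.923 + 53.899 + 53.916 + 53.856 + 53.928 + 53.926) / 10 = 539.2110 / 10 = 53.9211
CL = X̄̄ = 53.9211

53.921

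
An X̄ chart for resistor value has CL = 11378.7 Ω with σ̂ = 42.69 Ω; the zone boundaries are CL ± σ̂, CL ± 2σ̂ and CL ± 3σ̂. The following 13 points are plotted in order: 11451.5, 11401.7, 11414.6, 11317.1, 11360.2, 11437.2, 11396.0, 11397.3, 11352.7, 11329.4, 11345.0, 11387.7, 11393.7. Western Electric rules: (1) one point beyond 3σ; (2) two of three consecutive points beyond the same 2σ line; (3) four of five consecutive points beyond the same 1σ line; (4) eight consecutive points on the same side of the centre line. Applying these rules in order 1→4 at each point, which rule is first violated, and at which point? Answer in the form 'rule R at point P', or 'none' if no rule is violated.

Zone of each point (C = within 1σ̂, B = 1σ̂–2σ̂, A = 2σ̂–3σ̂, * = beyond 3σ̂; sign = side of CL): 1:+B, 2:+C, 3:+C, 4:-B, 5:-C, 6:+B, 7:+C, 8:+C, 9:-C, 10:-B, 11:-C, 12:+C, 13:+C
No rule fires across all 13 points.

none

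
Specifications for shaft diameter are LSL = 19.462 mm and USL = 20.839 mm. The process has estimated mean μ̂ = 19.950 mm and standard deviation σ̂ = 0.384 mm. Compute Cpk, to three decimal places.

Cpu = (USL − μ̂) / (3σ̂) = (20.839 − 19.950) / (3 × 0.384) = 0.7717; Cpl = (μ̂ − LSL) / (3σ̂) = (19.950 − 19.462) / (3 × 0.384) = 0.4236; Cpk = min(Cpu, Cpl) = 0.4236

0.424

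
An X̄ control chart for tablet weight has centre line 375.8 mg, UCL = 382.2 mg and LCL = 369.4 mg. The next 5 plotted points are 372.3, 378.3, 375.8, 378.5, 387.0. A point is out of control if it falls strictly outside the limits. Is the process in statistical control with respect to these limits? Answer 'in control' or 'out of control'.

out of control

Compare each point to [369.4, 382.2]: sample 5 = 387.0 > UCL.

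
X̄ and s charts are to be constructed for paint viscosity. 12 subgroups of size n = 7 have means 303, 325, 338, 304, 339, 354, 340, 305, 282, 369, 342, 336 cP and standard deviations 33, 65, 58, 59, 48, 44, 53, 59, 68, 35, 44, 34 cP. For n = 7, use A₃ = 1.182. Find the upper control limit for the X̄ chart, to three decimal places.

X̄̄ = (303 + 325 + 338 + 304 + 339 + 354 + 340 + 305 + 282 + 369 + 342 + 336) / 12 = 328.0833
s̄ = (33 + 65 + 58 + 59 + 48 + 44 + 53 + 59 + 68 + 35 + 44 + 34) / 12 = 50.0000
UCL = X̄̄ + A₃·s̄ = 328.0833 + 1.182 × 50.0000 = 387.1833

387.183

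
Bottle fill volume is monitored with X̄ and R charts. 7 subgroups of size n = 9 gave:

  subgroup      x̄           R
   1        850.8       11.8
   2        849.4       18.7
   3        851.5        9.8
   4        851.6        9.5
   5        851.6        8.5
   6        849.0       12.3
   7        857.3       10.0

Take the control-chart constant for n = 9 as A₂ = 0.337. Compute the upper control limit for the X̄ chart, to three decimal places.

X̄̄ = (850.8 + 849.4 + 851.5 + 851.6 + 851.6 + 849.0 + 857.3) / 7 = 5961.2000 / 7 = 851.6000
R̄ = (11.8 + 18.7 + 9.8 + 9.5 + 8.5 + 12.3 + 10.0) / 7 = 80.6000 / 7 = 11.5143
UCL = X̄̄ + A₂·R̄ = 851.6000 + 0.337 × 11.5143 = 855.4803

855.480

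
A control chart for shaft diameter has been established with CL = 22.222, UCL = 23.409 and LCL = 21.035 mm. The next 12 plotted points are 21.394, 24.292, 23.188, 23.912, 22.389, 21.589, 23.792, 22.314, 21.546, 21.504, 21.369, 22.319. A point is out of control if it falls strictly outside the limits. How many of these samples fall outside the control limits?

3

Compare each point to [21.035, 23.409]: sample 2 = 24.292 > UCL; sample 4 = 23.912 > UCL; sample 7 = 23.792 > UCL.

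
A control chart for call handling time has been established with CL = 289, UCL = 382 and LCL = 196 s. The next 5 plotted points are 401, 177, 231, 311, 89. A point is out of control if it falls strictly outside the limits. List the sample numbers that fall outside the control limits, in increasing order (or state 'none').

Compare each point to [196, 382]: sample 1 = 401 > UCL; sample 2 = 177 < LCL; sample 5 = 89 < LCL.

1, 2, 5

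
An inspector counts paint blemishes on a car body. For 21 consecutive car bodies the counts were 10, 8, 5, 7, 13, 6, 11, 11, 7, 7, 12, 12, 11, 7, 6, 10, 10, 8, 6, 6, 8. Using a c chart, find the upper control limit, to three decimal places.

c̄ = (10 + 8 + 5 + 7 + 13 + 6 + 11 + 11 + 7 + 7 + 12 + 12 + 11 + 7 + 6 + 10 + 10 + 8 + 6 + 6 + 8) / 21 = 181 / 21 = 8.6190
UCL = c̄ + 3√c̄ = 8.6190 + 3 × √8.6190 = 8.6190 + 3 × 2.9358 = 17.4265

17.427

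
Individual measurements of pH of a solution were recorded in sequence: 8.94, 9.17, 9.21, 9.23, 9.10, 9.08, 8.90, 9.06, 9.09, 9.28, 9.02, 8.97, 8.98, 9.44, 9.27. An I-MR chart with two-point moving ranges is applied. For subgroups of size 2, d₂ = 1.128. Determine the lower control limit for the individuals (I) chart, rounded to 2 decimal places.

X̄ = (8.94 + 9.17 + 9.21 + 9.23 + 9.10 + 9.08 + 8.90 + 9.06 + 9.09 + 9.28 + 9.02 + 8.97 + 8.98 + 9.44 + 9.27) / 15 = 9.1160
Moving ranges: 0.23, 0.04, 0.02, 0.13, 0.02, 0.18, 0.16, 0.03, 0.19, 0.26, 0.05, 0.01, 0.46, 0.17; M̄R̄ = 1.9500 / 14 = 0.1393
LCL = X̄ − 3·M̄R̄/d₂ = 9.1160 − 3 × 0.1393 / 1.128 = 8.7456

8.75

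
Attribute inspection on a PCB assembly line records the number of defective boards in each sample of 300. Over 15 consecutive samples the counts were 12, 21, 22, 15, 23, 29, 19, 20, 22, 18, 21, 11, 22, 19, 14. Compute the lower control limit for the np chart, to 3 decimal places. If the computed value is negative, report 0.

6.482

p̄ = Σdᵢ / (k·n) = 288 / (15 × 300) = 0.06400
LCL = np̄ − 3·√(np̄(1−p̄)) = 19.2000 − 3 × 4.2392 = 6.4823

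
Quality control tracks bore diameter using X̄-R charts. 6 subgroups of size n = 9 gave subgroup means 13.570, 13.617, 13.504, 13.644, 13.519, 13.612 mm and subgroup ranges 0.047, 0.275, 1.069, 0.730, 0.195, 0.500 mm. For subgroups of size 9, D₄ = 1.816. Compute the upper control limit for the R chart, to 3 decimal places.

0.852

R̄ = (0.047 + 0.275 + 1.069 + 0.730 + 0.195 + 0.500) / 6 = 2.8160 / 6 = 0.4693
UCL_R = D₄·R̄ = 1.816 × 0.4693 = 0.8523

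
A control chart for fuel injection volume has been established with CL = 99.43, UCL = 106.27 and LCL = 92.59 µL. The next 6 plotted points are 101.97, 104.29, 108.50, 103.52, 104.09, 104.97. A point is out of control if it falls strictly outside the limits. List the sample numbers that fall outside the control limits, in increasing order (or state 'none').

3

Compare each point to [92.59, 106.27]: sample 3 = 108.50 > UCL.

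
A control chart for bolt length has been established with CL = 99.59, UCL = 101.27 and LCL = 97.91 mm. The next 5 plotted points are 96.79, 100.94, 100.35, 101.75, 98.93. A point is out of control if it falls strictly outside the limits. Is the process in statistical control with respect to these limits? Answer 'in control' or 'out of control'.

Compare each point to [97.91, 101.27]: sample 1 = 96.79 < LCL; sample 4 = 101.75 > UCL.

out of control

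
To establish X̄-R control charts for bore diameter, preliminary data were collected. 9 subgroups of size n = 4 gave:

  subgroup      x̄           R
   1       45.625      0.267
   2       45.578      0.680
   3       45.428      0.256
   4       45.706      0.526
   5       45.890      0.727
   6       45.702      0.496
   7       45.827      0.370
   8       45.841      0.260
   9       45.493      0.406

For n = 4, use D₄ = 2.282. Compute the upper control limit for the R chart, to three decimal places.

R̄ = (0.267 + 0.680 + 0.256 + 0.526 + 0.727 + 0.496 + 0.370 + 0.260 + 0.406) / 9 = 3.9880 / 9 = 0.4431
UCL_R = D₄·R̄ = 2.282 × 0.4431 = 1.0112

1.011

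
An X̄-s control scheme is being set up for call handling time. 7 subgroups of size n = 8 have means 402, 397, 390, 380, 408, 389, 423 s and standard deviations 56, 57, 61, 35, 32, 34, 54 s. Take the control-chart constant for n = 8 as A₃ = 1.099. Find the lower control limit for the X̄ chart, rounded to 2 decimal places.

346.78

X̄̄ = (402 + 397 + 390 + 380 + 408 + 389 + 423) / 7 = 398.4286
s̄ = (56 + 57 + 61 + 35 + 32 + 34 + 54) / 7 = 47.0000
LCL = X̄̄ − A₃·s̄ = 398.4286 − 1.099 × 47.0000 = 346.7756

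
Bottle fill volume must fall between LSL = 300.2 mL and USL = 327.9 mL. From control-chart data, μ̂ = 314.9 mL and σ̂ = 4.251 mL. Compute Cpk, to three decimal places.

Cpu = (USL − μ̂) / (3σ̂) = (327.9 − 314.9) / (3 × 4.251) = 1.0194; Cpl = (μ̂ − LSL) / (3σ̂) = (314.9 − 300.2) / (3 × 4.251) = 1.1527; Cpk = min(Cpu, Cpl) = 1.0194

1.019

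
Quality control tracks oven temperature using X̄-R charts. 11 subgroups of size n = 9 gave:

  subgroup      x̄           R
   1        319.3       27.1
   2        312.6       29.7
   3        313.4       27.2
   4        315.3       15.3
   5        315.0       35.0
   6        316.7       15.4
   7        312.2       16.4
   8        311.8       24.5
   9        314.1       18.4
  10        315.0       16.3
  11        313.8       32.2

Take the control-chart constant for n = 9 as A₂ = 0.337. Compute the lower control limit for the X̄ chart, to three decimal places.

X̄̄ = (319.3 + 312.6 + 313.4 + 315.3 + 315.0 + 316.7 + 312.2 + 311.8 + 314.1 + 315.0 + 313.8) / 11 = 3459.2000 / 11 = 314.4727
R̄ = (27.1 + 29.7 + 27.2 + 15.3 + 35.0 + 15.4 + 16.4 + 24.5 + 18.4 + 16.3 + 32.2) / 11 = 257.5000 / 11 = 23.4091
LCL = X̄̄ − A₂·R̄ = 314.4727 − 0.337 × 23.4091 = 306.5839

306.584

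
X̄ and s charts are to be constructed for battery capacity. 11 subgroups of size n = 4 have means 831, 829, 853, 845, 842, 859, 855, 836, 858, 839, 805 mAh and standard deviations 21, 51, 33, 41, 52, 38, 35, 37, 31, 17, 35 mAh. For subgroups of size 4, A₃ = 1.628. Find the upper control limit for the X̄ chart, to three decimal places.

898.959

X̄̄ = (831 + 829 + 853 + 845 + 842 + 859 + 855 + 836 + 858 + 839 + 805) / 11 = 841.0909
s̄ = (21 + 51 + 33 + 41 + 52 + 38 + 35 + 37 + 31 + 17 + 35) / 11 = 35.5455
UCL = X̄̄ + A₃·s̄ = 841.0909 + 1.628 × 35.5455 = 898.9589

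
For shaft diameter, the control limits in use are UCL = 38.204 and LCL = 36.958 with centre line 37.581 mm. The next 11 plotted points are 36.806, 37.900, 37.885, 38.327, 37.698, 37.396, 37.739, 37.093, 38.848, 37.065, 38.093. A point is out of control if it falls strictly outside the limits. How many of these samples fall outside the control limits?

Compare each point to [36.958, 38.204]: sample 1 = 36.806 < LCL; sample 4 = 38.327 > UCL; sample 9 = 38.848 > UCL.

3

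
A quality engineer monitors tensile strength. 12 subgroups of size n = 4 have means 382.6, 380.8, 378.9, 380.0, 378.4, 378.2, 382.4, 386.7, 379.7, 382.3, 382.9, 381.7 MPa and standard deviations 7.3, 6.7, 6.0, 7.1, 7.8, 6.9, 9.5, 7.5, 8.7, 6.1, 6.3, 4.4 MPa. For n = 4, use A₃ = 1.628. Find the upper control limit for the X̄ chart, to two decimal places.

392.65

X̄̄ = (382.6 + 380.8 + 378.9 + 380.0 + 378.4 + 378.2 + 382.4 + 386.7 + 379.7 + 382.3 + 382.9 + 381.7) / 12 = 381.2167
s̄ = (7.3 + 6.7 + 6.0 + 7.1 + 7.8 + 6.9 + 9.5 + 7.5 + 8.7 + 6.1 + 6.3 + 4.4) / 12 = 7.0250
UCL = X̄̄ + A₃·s̄ = 381.2167 + 1.628 × 7.0250 = 392.6534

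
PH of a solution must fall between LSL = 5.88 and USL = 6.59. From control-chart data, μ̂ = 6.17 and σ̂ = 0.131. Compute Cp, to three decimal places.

0.903

Cp = (USL − LSL) / (6σ̂) = (6.59 − 5.88) / (6 × 0.131) = 0.7100 / 0.7860 = 0.9033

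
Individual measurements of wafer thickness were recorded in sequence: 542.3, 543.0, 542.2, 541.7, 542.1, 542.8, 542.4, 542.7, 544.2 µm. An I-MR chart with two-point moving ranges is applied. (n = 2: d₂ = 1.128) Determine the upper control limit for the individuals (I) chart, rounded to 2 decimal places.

X̄ = (542.3 + 543.0 + 542.2 + 541.7 + 542.1 + 542.8 + 542.4 + 542.7 + 544.2) / 9 = 542.6000
Moving ranges: 0.7, 0.8, 0.5, 0.4, 0.7, 0.4, 0.3, 1.5; M̄R̄ = 5.3000 / 8 = 0.6625
UCL = X̄ + 3·M̄R̄/d₂ = 542.6000 + 3 × 0.6625 / 1.128 = 544.3620

544.36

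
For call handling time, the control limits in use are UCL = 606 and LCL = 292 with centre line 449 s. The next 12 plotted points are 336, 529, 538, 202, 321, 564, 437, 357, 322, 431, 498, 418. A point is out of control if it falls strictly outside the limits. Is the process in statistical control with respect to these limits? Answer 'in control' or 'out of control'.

Compare each point to [292, 606]: sample 4 = 202 < LCL.

out of control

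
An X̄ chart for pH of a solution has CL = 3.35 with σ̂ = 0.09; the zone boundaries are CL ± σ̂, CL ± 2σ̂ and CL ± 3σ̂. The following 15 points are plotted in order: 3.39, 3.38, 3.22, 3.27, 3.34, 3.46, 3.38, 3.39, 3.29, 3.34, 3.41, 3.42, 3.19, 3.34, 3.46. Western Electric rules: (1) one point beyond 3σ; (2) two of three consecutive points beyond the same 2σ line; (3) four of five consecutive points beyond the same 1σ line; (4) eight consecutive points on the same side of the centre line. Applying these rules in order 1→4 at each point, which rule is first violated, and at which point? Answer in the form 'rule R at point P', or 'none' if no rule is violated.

none

Zone of each point (C = within 1σ̂, B = 1σ̂–2σ̂, A = 2σ̂–3σ̂, * = beyond 3σ̂; sign = side of CL): 1:+C, 2:+C, 3:-B, 4:-C, 5:-C, 6:+B, 7:+C, 8:+C, 9:-C, 10:-C, 11:+C, 12:+C, 13:-B, 14:-C, 15:+B
No rule fires across all 15 points.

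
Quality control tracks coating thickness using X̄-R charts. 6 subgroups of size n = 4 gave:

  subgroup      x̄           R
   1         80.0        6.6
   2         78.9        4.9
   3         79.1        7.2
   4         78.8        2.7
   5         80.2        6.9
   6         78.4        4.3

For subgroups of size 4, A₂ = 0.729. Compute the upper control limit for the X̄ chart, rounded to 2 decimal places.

X̄̄ = (80.0 + 78.9 + 79.1 + 78.8 + 80.2 + 78.4) / 6 = 475.4000 / 6 = 79.2333
R̄ = (6.6 + 4.9 + 7.2 + 2.7 + 6.9 + 4.3) / 6 = 32.6000 / 6 = 5.4333
UCL = X̄̄ + A₂·R̄ = 79.2333 + 0.729 × 5.4333 = 83.1942

83.19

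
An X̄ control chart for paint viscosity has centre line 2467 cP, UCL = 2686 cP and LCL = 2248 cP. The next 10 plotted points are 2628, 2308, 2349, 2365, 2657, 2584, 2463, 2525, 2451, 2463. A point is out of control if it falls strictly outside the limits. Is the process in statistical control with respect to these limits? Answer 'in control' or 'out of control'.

All 10 points lie within [2248, 2686].

in control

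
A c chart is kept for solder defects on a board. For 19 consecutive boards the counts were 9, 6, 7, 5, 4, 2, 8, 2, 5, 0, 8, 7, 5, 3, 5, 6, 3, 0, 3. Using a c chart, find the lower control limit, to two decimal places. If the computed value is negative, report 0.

c̄ = (9 + 6 + 7 + 5 + 4 + 2 + 8 + 2 + 5 + 0 + 8 + 7 + 5 + 3 + 5 + 6 + 3 + 0 + 3) / 19 = 88 / 19 = 4.6316
LCL = c̄ − 3√c̄ = 4.6316 − 3 × 2.1521 = -1.8248 → 0 (cannot be negative)

0.00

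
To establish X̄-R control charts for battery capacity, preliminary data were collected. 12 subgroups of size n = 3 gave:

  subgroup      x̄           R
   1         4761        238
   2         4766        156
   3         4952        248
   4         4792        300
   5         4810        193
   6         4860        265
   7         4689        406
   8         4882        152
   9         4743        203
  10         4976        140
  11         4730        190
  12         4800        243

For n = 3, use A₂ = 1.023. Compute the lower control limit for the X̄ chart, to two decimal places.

4580.34

X̄̄ = (4761 + 4766 + 4952 + 4792 + 4810 + 4860 + 4689 + 4882 + 4743 + 4976 + 4730 + 4800) / 12 = 57761.0000 / 12 = 4813.4167
R̄ = (238 + 156 + 248 + 300 + 193 + 265 + 406 + 152 + 203 + 140 + 190 + 243) / 12 = 2734.0000 / 12 = 227.8333
LCL = X̄̄ − A₂·R̄ = 4813.4167 − 1.023 × 227.8333 = 4580.3432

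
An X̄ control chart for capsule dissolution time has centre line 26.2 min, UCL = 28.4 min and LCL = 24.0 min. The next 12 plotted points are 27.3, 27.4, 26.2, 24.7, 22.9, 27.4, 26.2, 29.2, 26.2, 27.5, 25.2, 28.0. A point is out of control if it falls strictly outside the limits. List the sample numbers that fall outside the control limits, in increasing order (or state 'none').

Compare each point to [24.0, 28.4]: sample 5 = 22.9 < LCL; sample 8 = 29.2 > UCL.

5, 8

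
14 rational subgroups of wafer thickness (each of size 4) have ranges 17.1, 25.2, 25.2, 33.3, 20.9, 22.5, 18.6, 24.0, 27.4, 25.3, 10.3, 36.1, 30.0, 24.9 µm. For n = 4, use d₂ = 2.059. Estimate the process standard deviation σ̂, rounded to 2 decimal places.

11.82

R̄ = (17.1 + 25.2 + 25.2 + 33.3 + 20.9 + 22.5 + 18.6 + 24.0 + 27.4 + 25.3 + 10.3 + 36.1 + 30.0 + 24.9) / 14 = 24.3429
σ̂ = R̄ / d₂ = 24.3429 / 2.059 = 11.8227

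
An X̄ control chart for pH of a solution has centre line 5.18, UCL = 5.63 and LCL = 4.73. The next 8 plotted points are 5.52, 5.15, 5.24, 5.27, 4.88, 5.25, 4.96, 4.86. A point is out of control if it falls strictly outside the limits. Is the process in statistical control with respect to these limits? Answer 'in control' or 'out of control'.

All 8 points lie within [4.73, 5.63].

in control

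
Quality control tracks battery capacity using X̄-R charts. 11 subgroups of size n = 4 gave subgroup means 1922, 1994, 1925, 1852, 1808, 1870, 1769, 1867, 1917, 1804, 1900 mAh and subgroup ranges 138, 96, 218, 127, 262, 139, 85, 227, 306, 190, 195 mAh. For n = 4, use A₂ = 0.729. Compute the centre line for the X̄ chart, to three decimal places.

1875.273

X̄̄ = (1922 + 1994 + 1925 + 1852 + 1808 + 1870 + 1769 + 1867 + 1917 + 1804 + 1900) / 11 = 20628.0000 / 11 = 1875.2727
CL = X̄̄ = 1875.2727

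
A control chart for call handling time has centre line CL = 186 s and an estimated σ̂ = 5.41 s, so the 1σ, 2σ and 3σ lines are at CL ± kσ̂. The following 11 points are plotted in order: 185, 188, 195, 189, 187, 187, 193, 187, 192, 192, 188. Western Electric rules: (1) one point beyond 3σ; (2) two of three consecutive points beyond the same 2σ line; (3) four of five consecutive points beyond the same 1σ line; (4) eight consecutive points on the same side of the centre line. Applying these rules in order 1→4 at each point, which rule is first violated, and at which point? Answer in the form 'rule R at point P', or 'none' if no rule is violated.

Zone of each point (C = within 1σ̂, B = 1σ̂–2σ̂, A = 2σ̂–3σ̂, * = beyond 3σ̂; sign = side of CL): 1:-C, 2:+C, 3:+B, 4:+C, 5:+C, 6:+C, 7:+B, 8:+C, 9:+B, 10:+B, 11:+C
Rule 4 (eight consecutive points on the same side of the centre line) is satisfied at point 9.

rule 4 at point 9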